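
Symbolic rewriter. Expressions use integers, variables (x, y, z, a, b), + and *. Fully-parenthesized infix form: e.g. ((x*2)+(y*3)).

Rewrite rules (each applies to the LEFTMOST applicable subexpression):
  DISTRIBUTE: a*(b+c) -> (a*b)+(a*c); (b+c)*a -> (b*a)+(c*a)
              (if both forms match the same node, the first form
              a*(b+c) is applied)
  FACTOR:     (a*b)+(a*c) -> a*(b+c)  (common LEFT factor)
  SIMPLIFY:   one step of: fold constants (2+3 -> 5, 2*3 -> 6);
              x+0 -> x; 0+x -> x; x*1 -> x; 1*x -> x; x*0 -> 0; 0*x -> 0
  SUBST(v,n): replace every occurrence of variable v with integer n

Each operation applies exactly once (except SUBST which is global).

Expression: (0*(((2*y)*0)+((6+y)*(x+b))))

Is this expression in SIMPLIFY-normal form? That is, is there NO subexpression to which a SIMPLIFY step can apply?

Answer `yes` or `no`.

Expression: (0*(((2*y)*0)+((6+y)*(x+b))))
Scanning for simplifiable subexpressions (pre-order)...
  at root: (0*(((2*y)*0)+((6+y)*(x+b)))) (SIMPLIFIABLE)
  at R: (((2*y)*0)+((6+y)*(x+b))) (not simplifiable)
  at RL: ((2*y)*0) (SIMPLIFIABLE)
  at RLL: (2*y) (not simplifiable)
  at RR: ((6+y)*(x+b)) (not simplifiable)
  at RRL: (6+y) (not simplifiable)
  at RRR: (x+b) (not simplifiable)
Found simplifiable subexpr at path root: (0*(((2*y)*0)+((6+y)*(x+b))))
One SIMPLIFY step would give: 0
-> NOT in normal form.

Answer: no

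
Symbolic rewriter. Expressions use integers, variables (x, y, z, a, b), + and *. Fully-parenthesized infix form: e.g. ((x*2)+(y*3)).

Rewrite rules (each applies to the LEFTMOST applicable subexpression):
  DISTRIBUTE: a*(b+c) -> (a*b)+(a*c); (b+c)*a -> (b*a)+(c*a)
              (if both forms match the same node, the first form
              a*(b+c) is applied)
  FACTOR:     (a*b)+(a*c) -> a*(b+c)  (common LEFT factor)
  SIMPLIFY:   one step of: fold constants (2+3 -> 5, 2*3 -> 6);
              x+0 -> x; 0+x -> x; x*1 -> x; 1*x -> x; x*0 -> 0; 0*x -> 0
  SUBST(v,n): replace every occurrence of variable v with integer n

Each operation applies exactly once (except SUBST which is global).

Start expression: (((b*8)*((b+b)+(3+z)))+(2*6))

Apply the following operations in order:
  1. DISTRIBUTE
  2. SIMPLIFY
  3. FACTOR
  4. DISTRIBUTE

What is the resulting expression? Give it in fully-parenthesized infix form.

Answer: ((((b*8)*(b+b))+((b*8)*(3+z)))+12)

Derivation:
Start: (((b*8)*((b+b)+(3+z)))+(2*6))
Apply DISTRIBUTE at L (target: ((b*8)*((b+b)+(3+z)))): (((b*8)*((b+b)+(3+z)))+(2*6)) -> ((((b*8)*(b+b))+((b*8)*(3+z)))+(2*6))
Apply SIMPLIFY at R (target: (2*6)): ((((b*8)*(b+b))+((b*8)*(3+z)))+(2*6)) -> ((((b*8)*(b+b))+((b*8)*(3+z)))+12)
Apply FACTOR at L (target: (((b*8)*(b+b))+((b*8)*(3+z)))): ((((b*8)*(b+b))+((b*8)*(3+z)))+12) -> (((b*8)*((b+b)+(3+z)))+12)
Apply DISTRIBUTE at L (target: ((b*8)*((b+b)+(3+z)))): (((b*8)*((b+b)+(3+z)))+12) -> ((((b*8)*(b+b))+((b*8)*(3+z)))+12)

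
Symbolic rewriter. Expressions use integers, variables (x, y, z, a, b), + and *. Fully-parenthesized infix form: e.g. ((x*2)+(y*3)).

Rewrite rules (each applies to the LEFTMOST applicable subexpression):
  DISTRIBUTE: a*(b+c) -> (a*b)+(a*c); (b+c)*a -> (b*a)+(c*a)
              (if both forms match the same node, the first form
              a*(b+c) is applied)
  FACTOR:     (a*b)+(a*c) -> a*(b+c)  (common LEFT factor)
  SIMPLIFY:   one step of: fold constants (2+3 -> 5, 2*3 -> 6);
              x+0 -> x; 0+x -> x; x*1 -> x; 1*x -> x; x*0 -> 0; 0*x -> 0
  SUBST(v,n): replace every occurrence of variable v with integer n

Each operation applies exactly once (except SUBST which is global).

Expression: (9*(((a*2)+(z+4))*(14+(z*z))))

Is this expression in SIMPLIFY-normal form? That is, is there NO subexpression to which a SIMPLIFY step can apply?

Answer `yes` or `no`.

Answer: yes

Derivation:
Expression: (9*(((a*2)+(z+4))*(14+(z*z))))
Scanning for simplifiable subexpressions (pre-order)...
  at root: (9*(((a*2)+(z+4))*(14+(z*z)))) (not simplifiable)
  at R: (((a*2)+(z+4))*(14+(z*z))) (not simplifiable)
  at RL: ((a*2)+(z+4)) (not simplifiable)
  at RLL: (a*2) (not simplifiable)
  at RLR: (z+4) (not simplifiable)
  at RR: (14+(z*z)) (not simplifiable)
  at RRR: (z*z) (not simplifiable)
Result: no simplifiable subexpression found -> normal form.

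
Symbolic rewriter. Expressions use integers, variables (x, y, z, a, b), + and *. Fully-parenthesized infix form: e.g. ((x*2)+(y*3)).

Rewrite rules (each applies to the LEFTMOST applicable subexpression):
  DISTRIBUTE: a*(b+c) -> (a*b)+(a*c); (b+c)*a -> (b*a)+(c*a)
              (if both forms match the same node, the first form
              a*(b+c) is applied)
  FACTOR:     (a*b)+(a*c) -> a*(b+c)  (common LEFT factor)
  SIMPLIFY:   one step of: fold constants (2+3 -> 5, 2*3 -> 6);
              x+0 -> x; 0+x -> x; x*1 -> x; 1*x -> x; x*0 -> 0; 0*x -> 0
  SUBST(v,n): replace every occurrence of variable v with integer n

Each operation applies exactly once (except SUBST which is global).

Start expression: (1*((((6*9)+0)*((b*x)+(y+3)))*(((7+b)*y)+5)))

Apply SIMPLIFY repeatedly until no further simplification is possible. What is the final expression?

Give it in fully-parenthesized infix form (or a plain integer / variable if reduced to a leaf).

Start: (1*((((6*9)+0)*((b*x)+(y+3)))*(((7+b)*y)+5)))
Step 1: at root: (1*((((6*9)+0)*((b*x)+(y+3)))*(((7+b)*y)+5))) -> ((((6*9)+0)*((b*x)+(y+3)))*(((7+b)*y)+5)); overall: (1*((((6*9)+0)*((b*x)+(y+3)))*(((7+b)*y)+5))) -> ((((6*9)+0)*((b*x)+(y+3)))*(((7+b)*y)+5))
Step 2: at LL: ((6*9)+0) -> (6*9); overall: ((((6*9)+0)*((b*x)+(y+3)))*(((7+b)*y)+5)) -> (((6*9)*((b*x)+(y+3)))*(((7+b)*y)+5))
Step 3: at LL: (6*9) -> 54; overall: (((6*9)*((b*x)+(y+3)))*(((7+b)*y)+5)) -> ((54*((b*x)+(y+3)))*(((7+b)*y)+5))
Fixed point: ((54*((b*x)+(y+3)))*(((7+b)*y)+5))

Answer: ((54*((b*x)+(y+3)))*(((7+b)*y)+5))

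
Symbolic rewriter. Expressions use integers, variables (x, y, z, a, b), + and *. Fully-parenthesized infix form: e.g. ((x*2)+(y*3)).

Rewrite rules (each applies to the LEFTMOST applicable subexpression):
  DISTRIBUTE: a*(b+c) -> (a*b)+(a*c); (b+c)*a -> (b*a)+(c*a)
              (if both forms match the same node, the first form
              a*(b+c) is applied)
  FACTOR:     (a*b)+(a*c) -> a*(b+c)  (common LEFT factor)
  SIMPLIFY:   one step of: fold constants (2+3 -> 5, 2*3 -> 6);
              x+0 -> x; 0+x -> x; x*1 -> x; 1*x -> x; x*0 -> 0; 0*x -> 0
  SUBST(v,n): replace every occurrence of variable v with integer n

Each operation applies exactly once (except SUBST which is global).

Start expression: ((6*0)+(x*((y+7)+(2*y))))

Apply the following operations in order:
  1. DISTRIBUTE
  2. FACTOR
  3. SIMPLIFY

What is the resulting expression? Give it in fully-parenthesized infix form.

Answer: (0+(x*((y+7)+(2*y))))

Derivation:
Start: ((6*0)+(x*((y+7)+(2*y))))
Apply DISTRIBUTE at R (target: (x*((y+7)+(2*y)))): ((6*0)+(x*((y+7)+(2*y)))) -> ((6*0)+((x*(y+7))+(x*(2*y))))
Apply FACTOR at R (target: ((x*(y+7))+(x*(2*y)))): ((6*0)+((x*(y+7))+(x*(2*y)))) -> ((6*0)+(x*((y+7)+(2*y))))
Apply SIMPLIFY at L (target: (6*0)): ((6*0)+(x*((y+7)+(2*y)))) -> (0+(x*((y+7)+(2*y))))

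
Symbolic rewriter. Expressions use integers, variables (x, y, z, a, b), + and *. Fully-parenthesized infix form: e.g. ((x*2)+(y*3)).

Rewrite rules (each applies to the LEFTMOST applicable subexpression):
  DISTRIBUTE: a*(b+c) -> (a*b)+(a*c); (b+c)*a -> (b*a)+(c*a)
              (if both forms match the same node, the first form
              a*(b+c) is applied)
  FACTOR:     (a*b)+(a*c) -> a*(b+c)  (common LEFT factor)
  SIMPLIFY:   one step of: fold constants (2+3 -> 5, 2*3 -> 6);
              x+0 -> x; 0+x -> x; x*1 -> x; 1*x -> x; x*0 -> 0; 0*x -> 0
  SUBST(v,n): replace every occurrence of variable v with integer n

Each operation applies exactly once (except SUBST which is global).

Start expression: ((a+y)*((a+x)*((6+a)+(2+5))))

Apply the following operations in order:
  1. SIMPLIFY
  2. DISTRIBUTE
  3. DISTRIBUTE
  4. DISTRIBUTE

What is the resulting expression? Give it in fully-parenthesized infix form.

Start: ((a+y)*((a+x)*((6+a)+(2+5))))
Apply SIMPLIFY at RRR (target: (2+5)): ((a+y)*((a+x)*((6+a)+(2+5)))) -> ((a+y)*((a+x)*((6+a)+7)))
Apply DISTRIBUTE at root (target: ((a+y)*((a+x)*((6+a)+7)))): ((a+y)*((a+x)*((6+a)+7))) -> ((a*((a+x)*((6+a)+7)))+(y*((a+x)*((6+a)+7))))
Apply DISTRIBUTE at LR (target: ((a+x)*((6+a)+7))): ((a*((a+x)*((6+a)+7)))+(y*((a+x)*((6+a)+7)))) -> ((a*(((a+x)*(6+a))+((a+x)*7)))+(y*((a+x)*((6+a)+7))))
Apply DISTRIBUTE at L (target: (a*(((a+x)*(6+a))+((a+x)*7)))): ((a*(((a+x)*(6+a))+((a+x)*7)))+(y*((a+x)*((6+a)+7)))) -> (((a*((a+x)*(6+a)))+(a*((a+x)*7)))+(y*((a+x)*((6+a)+7))))

Answer: (((a*((a+x)*(6+a)))+(a*((a+x)*7)))+(y*((a+x)*((6+a)+7))))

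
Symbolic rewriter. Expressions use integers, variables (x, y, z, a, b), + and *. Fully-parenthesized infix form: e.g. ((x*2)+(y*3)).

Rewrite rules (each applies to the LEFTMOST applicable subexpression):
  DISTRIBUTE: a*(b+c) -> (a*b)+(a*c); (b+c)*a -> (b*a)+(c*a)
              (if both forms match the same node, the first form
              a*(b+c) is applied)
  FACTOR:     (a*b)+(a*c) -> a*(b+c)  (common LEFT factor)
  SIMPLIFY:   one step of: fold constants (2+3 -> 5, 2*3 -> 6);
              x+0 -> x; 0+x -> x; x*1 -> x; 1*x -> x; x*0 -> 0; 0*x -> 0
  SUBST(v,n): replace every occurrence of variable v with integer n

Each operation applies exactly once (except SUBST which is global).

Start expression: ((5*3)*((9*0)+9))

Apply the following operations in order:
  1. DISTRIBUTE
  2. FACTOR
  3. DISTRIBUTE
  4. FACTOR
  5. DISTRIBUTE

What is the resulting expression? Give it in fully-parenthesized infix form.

Start: ((5*3)*((9*0)+9))
Apply DISTRIBUTE at root (target: ((5*3)*((9*0)+9))): ((5*3)*((9*0)+9)) -> (((5*3)*(9*0))+((5*3)*9))
Apply FACTOR at root (target: (((5*3)*(9*0))+((5*3)*9))): (((5*3)*(9*0))+((5*3)*9)) -> ((5*3)*((9*0)+9))
Apply DISTRIBUTE at root (target: ((5*3)*((9*0)+9))): ((5*3)*((9*0)+9)) -> (((5*3)*(9*0))+((5*3)*9))
Apply FACTOR at root (target: (((5*3)*(9*0))+((5*3)*9))): (((5*3)*(9*0))+((5*3)*9)) -> ((5*3)*((9*0)+9))
Apply DISTRIBUTE at root (target: ((5*3)*((9*0)+9))): ((5*3)*((9*0)+9)) -> (((5*3)*(9*0))+((5*3)*9))

Answer: (((5*3)*(9*0))+((5*3)*9))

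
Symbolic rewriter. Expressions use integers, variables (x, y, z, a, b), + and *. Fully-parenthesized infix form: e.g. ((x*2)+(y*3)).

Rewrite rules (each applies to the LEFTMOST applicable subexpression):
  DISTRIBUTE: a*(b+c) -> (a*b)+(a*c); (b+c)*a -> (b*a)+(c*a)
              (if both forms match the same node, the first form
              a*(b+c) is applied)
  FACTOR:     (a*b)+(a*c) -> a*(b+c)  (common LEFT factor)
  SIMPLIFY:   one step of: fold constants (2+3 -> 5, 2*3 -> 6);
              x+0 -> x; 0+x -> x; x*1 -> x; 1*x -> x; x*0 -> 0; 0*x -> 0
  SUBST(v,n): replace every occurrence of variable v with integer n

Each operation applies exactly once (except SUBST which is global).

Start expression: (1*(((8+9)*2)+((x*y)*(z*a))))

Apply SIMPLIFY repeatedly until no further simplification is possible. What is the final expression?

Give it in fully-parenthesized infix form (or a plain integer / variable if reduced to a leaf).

Start: (1*(((8+9)*2)+((x*y)*(z*a))))
Step 1: at root: (1*(((8+9)*2)+((x*y)*(z*a)))) -> (((8+9)*2)+((x*y)*(z*a))); overall: (1*(((8+9)*2)+((x*y)*(z*a)))) -> (((8+9)*2)+((x*y)*(z*a)))
Step 2: at LL: (8+9) -> 17; overall: (((8+9)*2)+((x*y)*(z*a))) -> ((17*2)+((x*y)*(z*a)))
Step 3: at L: (17*2) -> 34; overall: ((17*2)+((x*y)*(z*a))) -> (34+((x*y)*(z*a)))
Fixed point: (34+((x*y)*(z*a)))

Answer: (34+((x*y)*(z*a)))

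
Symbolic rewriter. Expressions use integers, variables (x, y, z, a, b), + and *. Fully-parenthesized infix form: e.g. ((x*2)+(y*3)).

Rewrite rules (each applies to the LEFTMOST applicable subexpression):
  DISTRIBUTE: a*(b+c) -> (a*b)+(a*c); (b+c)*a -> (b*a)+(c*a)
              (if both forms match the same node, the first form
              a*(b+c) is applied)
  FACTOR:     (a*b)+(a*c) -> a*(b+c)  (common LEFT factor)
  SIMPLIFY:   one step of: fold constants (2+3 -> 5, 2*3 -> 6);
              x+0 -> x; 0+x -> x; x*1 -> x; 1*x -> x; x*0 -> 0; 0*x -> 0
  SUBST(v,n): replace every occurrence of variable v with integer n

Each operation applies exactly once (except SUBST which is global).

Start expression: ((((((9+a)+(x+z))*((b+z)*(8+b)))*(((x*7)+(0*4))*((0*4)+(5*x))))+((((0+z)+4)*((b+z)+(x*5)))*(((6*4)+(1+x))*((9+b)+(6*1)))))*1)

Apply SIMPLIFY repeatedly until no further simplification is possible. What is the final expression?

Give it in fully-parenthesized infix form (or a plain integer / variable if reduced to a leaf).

Start: ((((((9+a)+(x+z))*((b+z)*(8+b)))*(((x*7)+(0*4))*((0*4)+(5*x))))+((((0+z)+4)*((b+z)+(x*5)))*(((6*4)+(1+x))*((9+b)+(6*1)))))*1)
Step 1: at root: ((((((9+a)+(x+z))*((b+z)*(8+b)))*(((x*7)+(0*4))*((0*4)+(5*x))))+((((0+z)+4)*((b+z)+(x*5)))*(((6*4)+(1+x))*((9+b)+(6*1)))))*1) -> (((((9+a)+(x+z))*((b+z)*(8+b)))*(((x*7)+(0*4))*((0*4)+(5*x))))+((((0+z)+4)*((b+z)+(x*5)))*(((6*4)+(1+x))*((9+b)+(6*1))))); overall: ((((((9+a)+(x+z))*((b+z)*(8+b)))*(((x*7)+(0*4))*((0*4)+(5*x))))+((((0+z)+4)*((b+z)+(x*5)))*(((6*4)+(1+x))*((9+b)+(6*1)))))*1) -> (((((9+a)+(x+z))*((b+z)*(8+b)))*(((x*7)+(0*4))*((0*4)+(5*x))))+((((0+z)+4)*((b+z)+(x*5)))*(((6*4)+(1+x))*((9+b)+(6*1)))))
Step 2: at LRLR: (0*4) -> 0; overall: (((((9+a)+(x+z))*((b+z)*(8+b)))*(((x*7)+(0*4))*((0*4)+(5*x))))+((((0+z)+4)*((b+z)+(x*5)))*(((6*4)+(1+x))*((9+b)+(6*1))))) -> (((((9+a)+(x+z))*((b+z)*(8+b)))*(((x*7)+0)*((0*4)+(5*x))))+((((0+z)+4)*((b+z)+(x*5)))*(((6*4)+(1+x))*((9+b)+(6*1)))))
Step 3: at LRL: ((x*7)+0) -> (x*7); overall: (((((9+a)+(x+z))*((b+z)*(8+b)))*(((x*7)+0)*((0*4)+(5*x))))+((((0+z)+4)*((b+z)+(x*5)))*(((6*4)+(1+x))*((9+b)+(6*1))))) -> (((((9+a)+(x+z))*((b+z)*(8+b)))*((x*7)*((0*4)+(5*x))))+((((0+z)+4)*((b+z)+(x*5)))*(((6*4)+(1+x))*((9+b)+(6*1)))))
Step 4: at LRRL: (0*4) -> 0; overall: (((((9+a)+(x+z))*((b+z)*(8+b)))*((x*7)*((0*4)+(5*x))))+((((0+z)+4)*((b+z)+(x*5)))*(((6*4)+(1+x))*((9+b)+(6*1))))) -> (((((9+a)+(x+z))*((b+z)*(8+b)))*((x*7)*(0+(5*x))))+((((0+z)+4)*((b+z)+(x*5)))*(((6*4)+(1+x))*((9+b)+(6*1)))))
Step 5: at LRR: (0+(5*x)) -> (5*x); overall: (((((9+a)+(x+z))*((b+z)*(8+b)))*((x*7)*(0+(5*x))))+((((0+z)+4)*((b+z)+(x*5)))*(((6*4)+(1+x))*((9+b)+(6*1))))) -> (((((9+a)+(x+z))*((b+z)*(8+b)))*((x*7)*(5*x)))+((((0+z)+4)*((b+z)+(x*5)))*(((6*4)+(1+x))*((9+b)+(6*1)))))
Step 6: at RLLL: (0+z) -> z; overall: (((((9+a)+(x+z))*((b+z)*(8+b)))*((x*7)*(5*x)))+((((0+z)+4)*((b+z)+(x*5)))*(((6*4)+(1+x))*((9+b)+(6*1))))) -> (((((9+a)+(x+z))*((b+z)*(8+b)))*((x*7)*(5*x)))+(((z+4)*((b+z)+(x*5)))*(((6*4)+(1+x))*((9+b)+(6*1)))))
Step 7: at RRLL: (6*4) -> 24; overall: (((((9+a)+(x+z))*((b+z)*(8+b)))*((x*7)*(5*x)))+(((z+4)*((b+z)+(x*5)))*(((6*4)+(1+x))*((9+b)+(6*1))))) -> (((((9+a)+(x+z))*((b+z)*(8+b)))*((x*7)*(5*x)))+(((z+4)*((b+z)+(x*5)))*((24+(1+x))*((9+b)+(6*1)))))
Step 8: at RRRR: (6*1) -> 6; overall: (((((9+a)+(x+z))*((b+z)*(8+b)))*((x*7)*(5*x)))+(((z+4)*((b+z)+(x*5)))*((24+(1+x))*((9+b)+(6*1))))) -> (((((9+a)+(x+z))*((b+z)*(8+b)))*((x*7)*(5*x)))+(((z+4)*((b+z)+(x*5)))*((24+(1+x))*((9+b)+6))))
Fixed point: (((((9+a)+(x+z))*((b+z)*(8+b)))*((x*7)*(5*x)))+(((z+4)*((b+z)+(x*5)))*((24+(1+x))*((9+b)+6))))

Answer: (((((9+a)+(x+z))*((b+z)*(8+b)))*((x*7)*(5*x)))+(((z+4)*((b+z)+(x*5)))*((24+(1+x))*((9+b)+6))))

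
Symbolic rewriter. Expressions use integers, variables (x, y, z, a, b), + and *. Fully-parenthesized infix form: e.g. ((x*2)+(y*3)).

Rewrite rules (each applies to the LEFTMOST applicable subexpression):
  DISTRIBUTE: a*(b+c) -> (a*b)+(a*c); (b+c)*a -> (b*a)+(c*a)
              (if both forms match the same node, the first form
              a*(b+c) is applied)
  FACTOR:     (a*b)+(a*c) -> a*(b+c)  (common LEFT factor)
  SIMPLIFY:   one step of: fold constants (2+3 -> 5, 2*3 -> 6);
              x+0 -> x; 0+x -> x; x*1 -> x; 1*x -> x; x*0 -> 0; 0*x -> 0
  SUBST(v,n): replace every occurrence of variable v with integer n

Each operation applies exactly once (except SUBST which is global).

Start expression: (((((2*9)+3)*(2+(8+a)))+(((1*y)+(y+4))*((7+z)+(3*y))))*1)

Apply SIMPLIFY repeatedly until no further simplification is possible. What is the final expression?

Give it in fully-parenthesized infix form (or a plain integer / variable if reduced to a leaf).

Answer: ((21*(2+(8+a)))+((y+(y+4))*((7+z)+(3*y))))

Derivation:
Start: (((((2*9)+3)*(2+(8+a)))+(((1*y)+(y+4))*((7+z)+(3*y))))*1)
Step 1: at root: (((((2*9)+3)*(2+(8+a)))+(((1*y)+(y+4))*((7+z)+(3*y))))*1) -> ((((2*9)+3)*(2+(8+a)))+(((1*y)+(y+4))*((7+z)+(3*y)))); overall: (((((2*9)+3)*(2+(8+a)))+(((1*y)+(y+4))*((7+z)+(3*y))))*1) -> ((((2*9)+3)*(2+(8+a)))+(((1*y)+(y+4))*((7+z)+(3*y))))
Step 2: at LLL: (2*9) -> 18; overall: ((((2*9)+3)*(2+(8+a)))+(((1*y)+(y+4))*((7+z)+(3*y)))) -> (((18+3)*(2+(8+a)))+(((1*y)+(y+4))*((7+z)+(3*y))))
Step 3: at LL: (18+3) -> 21; overall: (((18+3)*(2+(8+a)))+(((1*y)+(y+4))*((7+z)+(3*y)))) -> ((21*(2+(8+a)))+(((1*y)+(y+4))*((7+z)+(3*y))))
Step 4: at RLL: (1*y) -> y; overall: ((21*(2+(8+a)))+(((1*y)+(y+4))*((7+z)+(3*y)))) -> ((21*(2+(8+a)))+((y+(y+4))*((7+z)+(3*y))))
Fixed point: ((21*(2+(8+a)))+((y+(y+4))*((7+z)+(3*y))))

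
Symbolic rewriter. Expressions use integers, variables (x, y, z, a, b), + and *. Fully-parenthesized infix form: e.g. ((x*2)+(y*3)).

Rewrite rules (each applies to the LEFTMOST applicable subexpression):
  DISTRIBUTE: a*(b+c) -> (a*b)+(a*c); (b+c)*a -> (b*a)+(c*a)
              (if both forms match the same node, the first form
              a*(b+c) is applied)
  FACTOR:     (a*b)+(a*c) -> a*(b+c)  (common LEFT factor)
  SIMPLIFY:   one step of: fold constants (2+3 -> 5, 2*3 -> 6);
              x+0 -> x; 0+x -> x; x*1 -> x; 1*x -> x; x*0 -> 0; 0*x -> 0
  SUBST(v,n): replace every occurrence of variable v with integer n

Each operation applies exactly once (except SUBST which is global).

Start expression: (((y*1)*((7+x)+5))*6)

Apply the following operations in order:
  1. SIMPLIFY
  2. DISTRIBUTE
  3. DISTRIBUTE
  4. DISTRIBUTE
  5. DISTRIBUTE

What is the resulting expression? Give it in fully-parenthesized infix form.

Answer: ((((y*7)*6)+((y*x)*6))+((y*5)*6))

Derivation:
Start: (((y*1)*((7+x)+5))*6)
Apply SIMPLIFY at LL (target: (y*1)): (((y*1)*((7+x)+5))*6) -> ((y*((7+x)+5))*6)
Apply DISTRIBUTE at L (target: (y*((7+x)+5))): ((y*((7+x)+5))*6) -> (((y*(7+x))+(y*5))*6)
Apply DISTRIBUTE at root (target: (((y*(7+x))+(y*5))*6)): (((y*(7+x))+(y*5))*6) -> (((y*(7+x))*6)+((y*5)*6))
Apply DISTRIBUTE at LL (target: (y*(7+x))): (((y*(7+x))*6)+((y*5)*6)) -> ((((y*7)+(y*x))*6)+((y*5)*6))
Apply DISTRIBUTE at L (target: (((y*7)+(y*x))*6)): ((((y*7)+(y*x))*6)+((y*5)*6)) -> ((((y*7)*6)+((y*x)*6))+((y*5)*6))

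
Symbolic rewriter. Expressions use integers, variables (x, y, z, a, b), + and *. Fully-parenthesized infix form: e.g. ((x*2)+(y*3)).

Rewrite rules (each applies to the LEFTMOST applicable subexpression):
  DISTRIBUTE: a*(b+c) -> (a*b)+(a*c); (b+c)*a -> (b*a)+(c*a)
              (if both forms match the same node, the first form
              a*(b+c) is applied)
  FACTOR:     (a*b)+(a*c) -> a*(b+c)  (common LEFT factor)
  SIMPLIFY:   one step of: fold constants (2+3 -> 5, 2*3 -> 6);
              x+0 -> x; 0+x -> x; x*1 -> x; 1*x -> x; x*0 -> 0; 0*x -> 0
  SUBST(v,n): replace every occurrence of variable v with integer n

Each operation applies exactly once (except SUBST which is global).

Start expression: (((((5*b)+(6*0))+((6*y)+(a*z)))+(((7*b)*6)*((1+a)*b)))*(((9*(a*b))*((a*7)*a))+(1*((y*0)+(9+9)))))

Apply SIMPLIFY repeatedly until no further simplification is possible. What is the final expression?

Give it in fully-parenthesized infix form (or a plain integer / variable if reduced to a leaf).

Answer: ((((5*b)+((6*y)+(a*z)))+(((7*b)*6)*((1+a)*b)))*(((9*(a*b))*((a*7)*a))+18))

Derivation:
Start: (((((5*b)+(6*0))+((6*y)+(a*z)))+(((7*b)*6)*((1+a)*b)))*(((9*(a*b))*((a*7)*a))+(1*((y*0)+(9+9)))))
Step 1: at LLLR: (6*0) -> 0; overall: (((((5*b)+(6*0))+((6*y)+(a*z)))+(((7*b)*6)*((1+a)*b)))*(((9*(a*b))*((a*7)*a))+(1*((y*0)+(9+9))))) -> (((((5*b)+0)+((6*y)+(a*z)))+(((7*b)*6)*((1+a)*b)))*(((9*(a*b))*((a*7)*a))+(1*((y*0)+(9+9)))))
Step 2: at LLL: ((5*b)+0) -> (5*b); overall: (((((5*b)+0)+((6*y)+(a*z)))+(((7*b)*6)*((1+a)*b)))*(((9*(a*b))*((a*7)*a))+(1*((y*0)+(9+9))))) -> ((((5*b)+((6*y)+(a*z)))+(((7*b)*6)*((1+a)*b)))*(((9*(a*b))*((a*7)*a))+(1*((y*0)+(9+9)))))
Step 3: at RR: (1*((y*0)+(9+9))) -> ((y*0)+(9+9)); overall: ((((5*b)+((6*y)+(a*z)))+(((7*b)*6)*((1+a)*b)))*(((9*(a*b))*((a*7)*a))+(1*((y*0)+(9+9))))) -> ((((5*b)+((6*y)+(a*z)))+(((7*b)*6)*((1+a)*b)))*(((9*(a*b))*((a*7)*a))+((y*0)+(9+9))))
Step 4: at RRL: (y*0) -> 0; overall: ((((5*b)+((6*y)+(a*z)))+(((7*b)*6)*((1+a)*b)))*(((9*(a*b))*((a*7)*a))+((y*0)+(9+9)))) -> ((((5*b)+((6*y)+(a*z)))+(((7*b)*6)*((1+a)*b)))*(((9*(a*b))*((a*7)*a))+(0+(9+9))))
Step 5: at RR: (0+(9+9)) -> (9+9); overall: ((((5*b)+((6*y)+(a*z)))+(((7*b)*6)*((1+a)*b)))*(((9*(a*b))*((a*7)*a))+(0+(9+9)))) -> ((((5*b)+((6*y)+(a*z)))+(((7*b)*6)*((1+a)*b)))*(((9*(a*b))*((a*7)*a))+(9+9)))
Step 6: at RR: (9+9) -> 18; overall: ((((5*b)+((6*y)+(a*z)))+(((7*b)*6)*((1+a)*b)))*(((9*(a*b))*((a*7)*a))+(9+9))) -> ((((5*b)+((6*y)+(a*z)))+(((7*b)*6)*((1+a)*b)))*(((9*(a*b))*((a*7)*a))+18))
Fixed point: ((((5*b)+((6*y)+(a*z)))+(((7*b)*6)*((1+a)*b)))*(((9*(a*b))*((a*7)*a))+18))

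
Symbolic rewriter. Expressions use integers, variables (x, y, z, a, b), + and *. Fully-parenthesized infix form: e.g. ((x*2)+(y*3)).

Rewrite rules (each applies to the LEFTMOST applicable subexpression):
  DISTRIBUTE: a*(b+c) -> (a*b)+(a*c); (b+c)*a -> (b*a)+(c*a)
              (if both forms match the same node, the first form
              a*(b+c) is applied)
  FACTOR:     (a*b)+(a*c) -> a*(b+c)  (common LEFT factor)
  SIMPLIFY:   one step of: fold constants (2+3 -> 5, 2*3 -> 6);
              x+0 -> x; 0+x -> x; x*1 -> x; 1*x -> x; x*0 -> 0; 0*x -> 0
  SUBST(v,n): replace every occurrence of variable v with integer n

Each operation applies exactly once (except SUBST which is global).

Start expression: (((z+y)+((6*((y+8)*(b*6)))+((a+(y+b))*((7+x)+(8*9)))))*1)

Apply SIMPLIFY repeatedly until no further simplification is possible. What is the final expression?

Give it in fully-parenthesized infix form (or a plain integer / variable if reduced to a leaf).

Start: (((z+y)+((6*((y+8)*(b*6)))+((a+(y+b))*((7+x)+(8*9)))))*1)
Step 1: at root: (((z+y)+((6*((y+8)*(b*6)))+((a+(y+b))*((7+x)+(8*9)))))*1) -> ((z+y)+((6*((y+8)*(b*6)))+((a+(y+b))*((7+x)+(8*9))))); overall: (((z+y)+((6*((y+8)*(b*6)))+((a+(y+b))*((7+x)+(8*9)))))*1) -> ((z+y)+((6*((y+8)*(b*6)))+((a+(y+b))*((7+x)+(8*9)))))
Step 2: at RRRR: (8*9) -> 72; overall: ((z+y)+((6*((y+8)*(b*6)))+((a+(y+b))*((7+x)+(8*9))))) -> ((z+y)+((6*((y+8)*(b*6)))+((a+(y+b))*((7+x)+72))))
Fixed point: ((z+y)+((6*((y+8)*(b*6)))+((a+(y+b))*((7+x)+72))))

Answer: ((z+y)+((6*((y+8)*(b*6)))+((a+(y+b))*((7+x)+72))))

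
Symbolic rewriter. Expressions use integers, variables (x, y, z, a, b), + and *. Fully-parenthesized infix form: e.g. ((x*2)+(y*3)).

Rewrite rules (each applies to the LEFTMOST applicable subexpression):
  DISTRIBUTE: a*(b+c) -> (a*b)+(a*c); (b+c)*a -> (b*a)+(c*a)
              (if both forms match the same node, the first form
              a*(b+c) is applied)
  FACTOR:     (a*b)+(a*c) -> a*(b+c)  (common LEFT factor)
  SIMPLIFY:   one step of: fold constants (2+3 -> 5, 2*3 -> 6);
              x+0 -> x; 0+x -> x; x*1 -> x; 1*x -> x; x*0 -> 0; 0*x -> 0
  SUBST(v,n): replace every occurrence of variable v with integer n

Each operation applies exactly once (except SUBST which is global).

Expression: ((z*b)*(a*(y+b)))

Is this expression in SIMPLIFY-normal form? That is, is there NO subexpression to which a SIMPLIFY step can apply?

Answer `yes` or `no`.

Expression: ((z*b)*(a*(y+b)))
Scanning for simplifiable subexpressions (pre-order)...
  at root: ((z*b)*(a*(y+b))) (not simplifiable)
  at L: (z*b) (not simplifiable)
  at R: (a*(y+b)) (not simplifiable)
  at RR: (y+b) (not simplifiable)
Result: no simplifiable subexpression found -> normal form.

Answer: yes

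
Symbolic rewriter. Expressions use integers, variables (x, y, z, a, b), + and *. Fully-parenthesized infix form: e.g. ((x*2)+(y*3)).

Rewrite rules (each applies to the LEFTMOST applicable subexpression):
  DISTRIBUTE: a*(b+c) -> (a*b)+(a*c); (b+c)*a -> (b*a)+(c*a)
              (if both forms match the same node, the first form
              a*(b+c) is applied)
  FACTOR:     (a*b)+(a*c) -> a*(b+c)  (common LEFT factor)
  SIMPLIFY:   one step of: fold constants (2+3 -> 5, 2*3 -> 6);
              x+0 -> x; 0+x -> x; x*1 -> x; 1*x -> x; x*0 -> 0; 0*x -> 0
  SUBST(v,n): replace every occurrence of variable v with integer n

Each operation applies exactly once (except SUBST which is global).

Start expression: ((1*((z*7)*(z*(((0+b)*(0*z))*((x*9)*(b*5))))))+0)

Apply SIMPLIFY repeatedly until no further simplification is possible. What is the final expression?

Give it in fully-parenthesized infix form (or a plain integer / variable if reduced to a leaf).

Start: ((1*((z*7)*(z*(((0+b)*(0*z))*((x*9)*(b*5))))))+0)
Step 1: at root: ((1*((z*7)*(z*(((0+b)*(0*z))*((x*9)*(b*5))))))+0) -> (1*((z*7)*(z*(((0+b)*(0*z))*((x*9)*(b*5)))))); overall: ((1*((z*7)*(z*(((0+b)*(0*z))*((x*9)*(b*5))))))+0) -> (1*((z*7)*(z*(((0+b)*(0*z))*((x*9)*(b*5))))))
Step 2: at root: (1*((z*7)*(z*(((0+b)*(0*z))*((x*9)*(b*5)))))) -> ((z*7)*(z*(((0+b)*(0*z))*((x*9)*(b*5))))); overall: (1*((z*7)*(z*(((0+b)*(0*z))*((x*9)*(b*5)))))) -> ((z*7)*(z*(((0+b)*(0*z))*((x*9)*(b*5)))))
Step 3: at RRLL: (0+b) -> b; overall: ((z*7)*(z*(((0+b)*(0*z))*((x*9)*(b*5))))) -> ((z*7)*(z*((b*(0*z))*((x*9)*(b*5)))))
Step 4: at RRLR: (0*z) -> 0; overall: ((z*7)*(z*((b*(0*z))*((x*9)*(b*5))))) -> ((z*7)*(z*((b*0)*((x*9)*(b*5)))))
Step 5: at RRL: (b*0) -> 0; overall: ((z*7)*(z*((b*0)*((x*9)*(b*5))))) -> ((z*7)*(z*(0*((x*9)*(b*5)))))
Step 6: at RR: (0*((x*9)*(b*5))) -> 0; overall: ((z*7)*(z*(0*((x*9)*(b*5))))) -> ((z*7)*(z*0))
Step 7: at R: (z*0) -> 0; overall: ((z*7)*(z*0)) -> ((z*7)*0)
Step 8: at root: ((z*7)*0) -> 0; overall: ((z*7)*0) -> 0
Fixed point: 0

Answer: 0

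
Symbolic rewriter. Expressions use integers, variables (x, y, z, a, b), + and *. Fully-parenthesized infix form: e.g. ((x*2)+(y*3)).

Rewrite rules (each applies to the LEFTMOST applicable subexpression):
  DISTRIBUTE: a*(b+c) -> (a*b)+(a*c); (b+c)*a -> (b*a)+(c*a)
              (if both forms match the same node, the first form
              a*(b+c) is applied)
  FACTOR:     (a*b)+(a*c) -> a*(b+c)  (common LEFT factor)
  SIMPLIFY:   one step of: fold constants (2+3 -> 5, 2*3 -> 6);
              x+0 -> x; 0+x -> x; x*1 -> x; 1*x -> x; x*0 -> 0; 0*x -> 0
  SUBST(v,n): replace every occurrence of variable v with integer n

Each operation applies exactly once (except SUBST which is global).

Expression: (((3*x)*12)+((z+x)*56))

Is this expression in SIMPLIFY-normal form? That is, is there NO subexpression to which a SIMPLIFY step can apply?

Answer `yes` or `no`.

Answer: yes

Derivation:
Expression: (((3*x)*12)+((z+x)*56))
Scanning for simplifiable subexpressions (pre-order)...
  at root: (((3*x)*12)+((z+x)*56)) (not simplifiable)
  at L: ((3*x)*12) (not simplifiable)
  at LL: (3*x) (not simplifiable)
  at R: ((z+x)*56) (not simplifiable)
  at RL: (z+x) (not simplifiable)
Result: no simplifiable subexpression found -> normal form.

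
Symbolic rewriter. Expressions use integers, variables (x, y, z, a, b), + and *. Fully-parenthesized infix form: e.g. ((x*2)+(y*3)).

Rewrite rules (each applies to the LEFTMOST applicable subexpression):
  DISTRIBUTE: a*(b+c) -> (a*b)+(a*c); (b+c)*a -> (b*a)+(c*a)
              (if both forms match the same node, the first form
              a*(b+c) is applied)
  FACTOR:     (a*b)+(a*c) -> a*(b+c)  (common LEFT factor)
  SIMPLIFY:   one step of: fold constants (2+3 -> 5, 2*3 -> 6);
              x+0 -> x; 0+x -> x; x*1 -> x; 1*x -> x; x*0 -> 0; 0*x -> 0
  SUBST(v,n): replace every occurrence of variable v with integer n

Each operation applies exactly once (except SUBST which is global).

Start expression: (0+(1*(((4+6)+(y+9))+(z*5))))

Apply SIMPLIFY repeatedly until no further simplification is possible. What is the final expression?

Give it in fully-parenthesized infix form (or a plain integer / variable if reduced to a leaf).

Start: (0+(1*(((4+6)+(y+9))+(z*5))))
Step 1: at root: (0+(1*(((4+6)+(y+9))+(z*5)))) -> (1*(((4+6)+(y+9))+(z*5))); overall: (0+(1*(((4+6)+(y+9))+(z*5)))) -> (1*(((4+6)+(y+9))+(z*5)))
Step 2: at root: (1*(((4+6)+(y+9))+(z*5))) -> (((4+6)+(y+9))+(z*5)); overall: (1*(((4+6)+(y+9))+(z*5))) -> (((4+6)+(y+9))+(z*5))
Step 3: at LL: (4+6) -> 10; overall: (((4+6)+(y+9))+(z*5)) -> ((10+(y+9))+(z*5))
Fixed point: ((10+(y+9))+(z*5))

Answer: ((10+(y+9))+(z*5))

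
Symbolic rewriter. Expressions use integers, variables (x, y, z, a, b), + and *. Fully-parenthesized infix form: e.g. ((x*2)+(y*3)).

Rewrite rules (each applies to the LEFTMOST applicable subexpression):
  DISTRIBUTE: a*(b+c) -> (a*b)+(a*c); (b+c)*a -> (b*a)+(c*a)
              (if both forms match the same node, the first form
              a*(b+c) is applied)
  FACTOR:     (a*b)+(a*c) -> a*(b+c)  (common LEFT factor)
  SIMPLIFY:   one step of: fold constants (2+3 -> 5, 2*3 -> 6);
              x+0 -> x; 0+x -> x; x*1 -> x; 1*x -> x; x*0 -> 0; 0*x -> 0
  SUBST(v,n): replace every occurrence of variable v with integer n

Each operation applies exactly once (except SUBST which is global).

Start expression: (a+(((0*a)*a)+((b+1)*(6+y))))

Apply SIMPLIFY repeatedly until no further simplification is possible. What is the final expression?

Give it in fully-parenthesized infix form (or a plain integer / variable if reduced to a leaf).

Answer: (a+((b+1)*(6+y)))

Derivation:
Start: (a+(((0*a)*a)+((b+1)*(6+y))))
Step 1: at RLL: (0*a) -> 0; overall: (a+(((0*a)*a)+((b+1)*(6+y)))) -> (a+((0*a)+((b+1)*(6+y))))
Step 2: at RL: (0*a) -> 0; overall: (a+((0*a)+((b+1)*(6+y)))) -> (a+(0+((b+1)*(6+y))))
Step 3: at R: (0+((b+1)*(6+y))) -> ((b+1)*(6+y)); overall: (a+(0+((b+1)*(6+y)))) -> (a+((b+1)*(6+y)))
Fixed point: (a+((b+1)*(6+y)))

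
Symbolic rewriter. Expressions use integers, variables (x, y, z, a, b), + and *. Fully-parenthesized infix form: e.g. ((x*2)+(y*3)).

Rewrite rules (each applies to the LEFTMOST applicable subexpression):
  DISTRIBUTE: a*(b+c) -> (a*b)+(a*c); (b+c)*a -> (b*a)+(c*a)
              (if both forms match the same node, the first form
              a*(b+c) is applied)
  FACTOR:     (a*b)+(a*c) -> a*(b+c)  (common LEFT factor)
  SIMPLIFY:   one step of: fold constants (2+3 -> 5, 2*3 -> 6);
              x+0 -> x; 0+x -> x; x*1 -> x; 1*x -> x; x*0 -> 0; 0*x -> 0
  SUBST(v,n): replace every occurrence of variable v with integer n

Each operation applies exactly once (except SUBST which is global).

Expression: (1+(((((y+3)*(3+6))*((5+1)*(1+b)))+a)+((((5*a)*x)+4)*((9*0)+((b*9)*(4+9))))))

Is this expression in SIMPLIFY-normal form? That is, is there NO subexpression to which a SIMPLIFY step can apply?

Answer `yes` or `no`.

Expression: (1+(((((y+3)*(3+6))*((5+1)*(1+b)))+a)+((((5*a)*x)+4)*((9*0)+((b*9)*(4+9))))))
Scanning for simplifiable subexpressions (pre-order)...
  at root: (1+(((((y+3)*(3+6))*((5+1)*(1+b)))+a)+((((5*a)*x)+4)*((9*0)+((b*9)*(4+9)))))) (not simplifiable)
  at R: (((((y+3)*(3+6))*((5+1)*(1+b)))+a)+((((5*a)*x)+4)*((9*0)+((b*9)*(4+9))))) (not simplifiable)
  at RL: ((((y+3)*(3+6))*((5+1)*(1+b)))+a) (not simplifiable)
  at RLL: (((y+3)*(3+6))*((5+1)*(1+b))) (not simplifiable)
  at RLLL: ((y+3)*(3+6)) (not simplifiable)
  at RLLLL: (y+3) (not simplifiable)
  at RLLLR: (3+6) (SIMPLIFIABLE)
  at RLLR: ((5+1)*(1+b)) (not simplifiable)
  at RLLRL: (5+1) (SIMPLIFIABLE)
  at RLLRR: (1+b) (not simplifiable)
  at RR: ((((5*a)*x)+4)*((9*0)+((b*9)*(4+9)))) (not simplifiable)
  at RRL: (((5*a)*x)+4) (not simplifiable)
  at RRLL: ((5*a)*x) (not simplifiable)
  at RRLLL: (5*a) (not simplifiable)
  at RRR: ((9*0)+((b*9)*(4+9))) (not simplifiable)
  at RRRL: (9*0) (SIMPLIFIABLE)
  at RRRR: ((b*9)*(4+9)) (not simplifiable)
  at RRRRL: (b*9) (not simplifiable)
  at RRRRR: (4+9) (SIMPLIFIABLE)
Found simplifiable subexpr at path RLLLR: (3+6)
One SIMPLIFY step would give: (1+(((((y+3)*9)*((5+1)*(1+b)))+a)+((((5*a)*x)+4)*((9*0)+((b*9)*(4+9))))))
-> NOT in normal form.

Answer: no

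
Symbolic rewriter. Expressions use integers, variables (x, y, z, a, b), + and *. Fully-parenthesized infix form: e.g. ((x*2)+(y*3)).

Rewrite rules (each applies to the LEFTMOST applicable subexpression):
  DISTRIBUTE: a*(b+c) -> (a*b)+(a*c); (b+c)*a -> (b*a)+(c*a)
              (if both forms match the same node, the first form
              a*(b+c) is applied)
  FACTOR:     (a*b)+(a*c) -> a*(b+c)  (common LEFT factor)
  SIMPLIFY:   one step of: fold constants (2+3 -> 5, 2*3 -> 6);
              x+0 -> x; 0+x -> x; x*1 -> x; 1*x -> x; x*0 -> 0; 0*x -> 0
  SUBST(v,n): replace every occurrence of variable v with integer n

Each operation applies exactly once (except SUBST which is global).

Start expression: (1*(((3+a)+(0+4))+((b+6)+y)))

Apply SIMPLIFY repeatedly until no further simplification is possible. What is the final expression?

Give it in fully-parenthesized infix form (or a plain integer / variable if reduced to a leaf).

Answer: (((3+a)+4)+((b+6)+y))

Derivation:
Start: (1*(((3+a)+(0+4))+((b+6)+y)))
Step 1: at root: (1*(((3+a)+(0+4))+((b+6)+y))) -> (((3+a)+(0+4))+((b+6)+y)); overall: (1*(((3+a)+(0+4))+((b+6)+y))) -> (((3+a)+(0+4))+((b+6)+y))
Step 2: at LR: (0+4) -> 4; overall: (((3+a)+(0+4))+((b+6)+y)) -> (((3+a)+4)+((b+6)+y))
Fixed point: (((3+a)+4)+((b+6)+y))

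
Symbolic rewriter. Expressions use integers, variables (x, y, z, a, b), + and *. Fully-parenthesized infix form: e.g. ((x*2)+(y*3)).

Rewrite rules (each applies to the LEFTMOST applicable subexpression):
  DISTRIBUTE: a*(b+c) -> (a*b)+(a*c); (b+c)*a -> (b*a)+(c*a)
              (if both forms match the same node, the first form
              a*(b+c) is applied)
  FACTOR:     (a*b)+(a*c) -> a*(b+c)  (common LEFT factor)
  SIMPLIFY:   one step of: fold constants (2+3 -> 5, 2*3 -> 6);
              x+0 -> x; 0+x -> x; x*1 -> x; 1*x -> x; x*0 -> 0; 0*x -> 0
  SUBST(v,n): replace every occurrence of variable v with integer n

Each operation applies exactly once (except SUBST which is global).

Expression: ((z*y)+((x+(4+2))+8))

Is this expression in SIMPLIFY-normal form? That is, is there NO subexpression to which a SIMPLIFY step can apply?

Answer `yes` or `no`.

Answer: no

Derivation:
Expression: ((z*y)+((x+(4+2))+8))
Scanning for simplifiable subexpressions (pre-order)...
  at root: ((z*y)+((x+(4+2))+8)) (not simplifiable)
  at L: (z*y) (not simplifiable)
  at R: ((x+(4+2))+8) (not simplifiable)
  at RL: (x+(4+2)) (not simplifiable)
  at RLR: (4+2) (SIMPLIFIABLE)
Found simplifiable subexpr at path RLR: (4+2)
One SIMPLIFY step would give: ((z*y)+((x+6)+8))
-> NOT in normal form.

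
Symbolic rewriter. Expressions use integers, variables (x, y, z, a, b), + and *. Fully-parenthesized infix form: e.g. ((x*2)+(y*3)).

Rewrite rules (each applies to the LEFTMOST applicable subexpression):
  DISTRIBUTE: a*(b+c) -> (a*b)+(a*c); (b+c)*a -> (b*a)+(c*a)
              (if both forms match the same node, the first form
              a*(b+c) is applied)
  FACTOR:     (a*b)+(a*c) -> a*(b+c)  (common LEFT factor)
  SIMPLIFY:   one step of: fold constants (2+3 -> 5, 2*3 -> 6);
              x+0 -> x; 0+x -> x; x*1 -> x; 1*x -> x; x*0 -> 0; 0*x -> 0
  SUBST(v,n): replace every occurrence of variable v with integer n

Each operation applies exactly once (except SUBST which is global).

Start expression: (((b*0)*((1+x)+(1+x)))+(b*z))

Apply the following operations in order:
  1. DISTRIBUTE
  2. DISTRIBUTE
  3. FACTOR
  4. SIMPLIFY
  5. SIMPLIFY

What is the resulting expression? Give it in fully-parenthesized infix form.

Answer: ((0+((b*0)*(1+x)))+(b*z))

Derivation:
Start: (((b*0)*((1+x)+(1+x)))+(b*z))
Apply DISTRIBUTE at L (target: ((b*0)*((1+x)+(1+x)))): (((b*0)*((1+x)+(1+x)))+(b*z)) -> ((((b*0)*(1+x))+((b*0)*(1+x)))+(b*z))
Apply DISTRIBUTE at LL (target: ((b*0)*(1+x))): ((((b*0)*(1+x))+((b*0)*(1+x)))+(b*z)) -> (((((b*0)*1)+((b*0)*x))+((b*0)*(1+x)))+(b*z))
Apply FACTOR at LL (target: (((b*0)*1)+((b*0)*x))): (((((b*0)*1)+((b*0)*x))+((b*0)*(1+x)))+(b*z)) -> ((((b*0)*(1+x))+((b*0)*(1+x)))+(b*z))
Apply SIMPLIFY at LLL (target: (b*0)): ((((b*0)*(1+x))+((b*0)*(1+x)))+(b*z)) -> (((0*(1+x))+((b*0)*(1+x)))+(b*z))
Apply SIMPLIFY at LL (target: (0*(1+x))): (((0*(1+x))+((b*0)*(1+x)))+(b*z)) -> ((0+((b*0)*(1+x)))+(b*z))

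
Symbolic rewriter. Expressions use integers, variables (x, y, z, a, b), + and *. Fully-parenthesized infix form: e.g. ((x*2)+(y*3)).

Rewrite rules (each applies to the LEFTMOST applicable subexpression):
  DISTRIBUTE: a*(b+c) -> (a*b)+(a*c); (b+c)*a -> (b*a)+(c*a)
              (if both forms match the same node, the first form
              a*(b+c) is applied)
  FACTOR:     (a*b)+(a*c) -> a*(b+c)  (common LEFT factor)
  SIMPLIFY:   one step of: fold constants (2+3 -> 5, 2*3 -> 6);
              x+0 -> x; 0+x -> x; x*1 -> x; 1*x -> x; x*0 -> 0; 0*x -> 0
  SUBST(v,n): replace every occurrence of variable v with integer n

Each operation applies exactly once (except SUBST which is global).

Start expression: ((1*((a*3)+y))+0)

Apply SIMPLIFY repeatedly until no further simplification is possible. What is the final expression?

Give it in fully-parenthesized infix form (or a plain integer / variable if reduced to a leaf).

Start: ((1*((a*3)+y))+0)
Step 1: at root: ((1*((a*3)+y))+0) -> (1*((a*3)+y)); overall: ((1*((a*3)+y))+0) -> (1*((a*3)+y))
Step 2: at root: (1*((a*3)+y)) -> ((a*3)+y); overall: (1*((a*3)+y)) -> ((a*3)+y)
Fixed point: ((a*3)+y)

Answer: ((a*3)+y)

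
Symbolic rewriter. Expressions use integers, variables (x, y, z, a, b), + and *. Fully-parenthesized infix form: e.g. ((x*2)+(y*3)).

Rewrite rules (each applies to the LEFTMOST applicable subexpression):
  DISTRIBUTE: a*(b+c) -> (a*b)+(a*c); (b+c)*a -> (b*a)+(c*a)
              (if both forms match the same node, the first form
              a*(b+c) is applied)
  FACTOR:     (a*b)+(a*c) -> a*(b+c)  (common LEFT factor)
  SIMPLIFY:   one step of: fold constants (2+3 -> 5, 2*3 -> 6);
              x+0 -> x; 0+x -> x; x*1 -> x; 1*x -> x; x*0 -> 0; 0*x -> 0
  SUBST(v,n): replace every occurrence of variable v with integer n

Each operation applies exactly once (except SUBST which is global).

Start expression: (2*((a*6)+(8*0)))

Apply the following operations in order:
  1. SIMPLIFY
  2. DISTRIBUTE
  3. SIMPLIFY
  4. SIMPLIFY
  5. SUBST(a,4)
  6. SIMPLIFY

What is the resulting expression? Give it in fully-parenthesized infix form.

Start: (2*((a*6)+(8*0)))
Apply SIMPLIFY at RR (target: (8*0)): (2*((a*6)+(8*0))) -> (2*((a*6)+0))
Apply DISTRIBUTE at root (target: (2*((a*6)+0))): (2*((a*6)+0)) -> ((2*(a*6))+(2*0))
Apply SIMPLIFY at R (target: (2*0)): ((2*(a*6))+(2*0)) -> ((2*(a*6))+0)
Apply SIMPLIFY at root (target: ((2*(a*6))+0)): ((2*(a*6))+0) -> (2*(a*6))
Apply SUBST(a,4): (2*(a*6)) -> (2*(4*6))
Apply SIMPLIFY at R (target: (4*6)): (2*(4*6)) -> (2*24)

Answer: (2*24)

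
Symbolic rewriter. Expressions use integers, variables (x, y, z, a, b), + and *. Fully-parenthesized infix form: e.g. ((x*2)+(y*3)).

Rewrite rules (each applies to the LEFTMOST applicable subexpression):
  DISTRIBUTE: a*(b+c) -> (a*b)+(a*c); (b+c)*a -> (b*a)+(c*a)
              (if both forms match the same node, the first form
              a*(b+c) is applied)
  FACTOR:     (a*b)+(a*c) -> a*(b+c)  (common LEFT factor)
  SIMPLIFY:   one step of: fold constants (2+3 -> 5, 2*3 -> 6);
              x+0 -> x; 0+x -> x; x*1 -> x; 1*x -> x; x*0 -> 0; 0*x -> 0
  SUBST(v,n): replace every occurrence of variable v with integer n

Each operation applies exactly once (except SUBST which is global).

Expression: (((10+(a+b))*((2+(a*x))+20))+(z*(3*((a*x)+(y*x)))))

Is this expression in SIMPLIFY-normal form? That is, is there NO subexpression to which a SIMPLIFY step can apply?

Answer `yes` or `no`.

Expression: (((10+(a+b))*((2+(a*x))+20))+(z*(3*((a*x)+(y*x)))))
Scanning for simplifiable subexpressions (pre-order)...
  at root: (((10+(a+b))*((2+(a*x))+20))+(z*(3*((a*x)+(y*x))))) (not simplifiable)
  at L: ((10+(a+b))*((2+(a*x))+20)) (not simplifiable)
  at LL: (10+(a+b)) (not simplifiable)
  at LLR: (a+b) (not simplifiable)
  at LR: ((2+(a*x))+20) (not simplifiable)
  at LRL: (2+(a*x)) (not simplifiable)
  at LRLR: (a*x) (not simplifiable)
  at R: (z*(3*((a*x)+(y*x)))) (not simplifiable)
  at RR: (3*((a*x)+(y*x))) (not simplifiable)
  at RRR: ((a*x)+(y*x)) (not simplifiable)
  at RRRL: (a*x) (not simplifiable)
  at RRRR: (y*x) (not simplifiable)
Result: no simplifiable subexpression found -> normal form.

Answer: yes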